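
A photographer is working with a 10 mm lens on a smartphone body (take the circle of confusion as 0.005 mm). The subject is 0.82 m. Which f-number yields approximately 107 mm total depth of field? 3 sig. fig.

f/1.60

Write h = H − f = f²/(N·c). The thin-lens limits are Dn = s·h/(h + (s−f)) and Df = s·h/(h − (s−f)), so DoF = Df − Dn = 2·s·(s−f)·h / (h² − (s−f)²).
That is a quadratic in h: DoF·h² − 2·s·(s−f)·h − DoF·(s−f)² = 0 ⇒ h = (s−f)·(s + √(s² + DoF²)) / DoF = 810 × (820 + √(820² + 107²)) / 107 = 810 × (820 + 826.952) / 107 ≈ 12468 mm.
Then N = f²/(c·h) = 10² / (0.005 × 12468) = 100 / 62.338 ≈ 1.60.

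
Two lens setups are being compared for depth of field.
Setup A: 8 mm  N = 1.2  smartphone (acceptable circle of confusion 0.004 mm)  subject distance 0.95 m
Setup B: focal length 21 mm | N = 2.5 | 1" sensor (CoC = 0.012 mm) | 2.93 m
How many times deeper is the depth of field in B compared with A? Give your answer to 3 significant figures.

8.95

Setup A: H = 8²/(1.2×0.004) + 8 ≈ 13341.3 mm; DoF = Df − Dn = 1022.22 − 887.31 ≈ 134.91 mm.
Setup B: H = 21²/(2.5×0.012) + 21 ≈ 14721.0 mm; DoF = Df − Dn = 3652.9 − 2446.0 ≈ 1206.9 mm.
Ratio = 1206.9 / 134.91 ≈ 8.95.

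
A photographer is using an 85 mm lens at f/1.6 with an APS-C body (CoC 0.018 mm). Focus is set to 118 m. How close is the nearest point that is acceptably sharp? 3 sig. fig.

Hyperfocal distance H = f²/(N·c) + f = 85²/(1.6 × 0.018) + 85 = 7225/0.0288 + 85 ≈ 250953.1 mm ≈ 251.0 m.
Near limit Dn = s·(H − f)/(H + s − 2f) = 118000 × (250953.1 − 85) / (250953.1 + 118000 − 2 × 85) = 118000 × 250868.1 / 368783.1 ≈ 80271 mm ≈ 80.3 m.

80.3 m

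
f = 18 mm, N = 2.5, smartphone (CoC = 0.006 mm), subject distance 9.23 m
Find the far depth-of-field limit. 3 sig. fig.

16.1 m

Hyperfocal distance H = f²/(N·c) + f = 18²/(2.5 × 0.006) + 18 = 324/0.015 + 18 ≈ 21618.0 mm ≈ 21.62 m.
Far limit Df = s·(H − f)/(H − s) = 9230 × (21618.0 − 18) / (21618.0 − 9230) = 9230 × 21600.0 / 12388.0 ≈ 16094 mm ≈ 16.1 m.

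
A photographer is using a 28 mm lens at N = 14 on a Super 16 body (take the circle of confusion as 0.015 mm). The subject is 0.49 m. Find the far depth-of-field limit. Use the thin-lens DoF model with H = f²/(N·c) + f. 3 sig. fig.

Hyperfocal distance H = f²/(N·c) + f = 28²/(14 × 0.015) + 28 = 784/0.21 + 28 ≈ 3761.3 mm ≈ 3.761 m.
Far limit Df = s·(H − f)/(H − s) = 490 × (3761.3 − 28) / (3761.3 − 490) = 490 × 3733.3 / 3271.3 ≈ 559.20 mm ≈ 0.559 m.

0.559 m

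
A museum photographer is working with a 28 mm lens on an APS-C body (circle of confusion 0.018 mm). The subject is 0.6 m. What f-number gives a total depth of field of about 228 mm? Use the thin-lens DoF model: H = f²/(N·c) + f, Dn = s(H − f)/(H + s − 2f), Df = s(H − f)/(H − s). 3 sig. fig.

Write h = H − f = f²/(N·c). The thin-lens limits are Dn = s·h/(h + (s−f)) and Df = s·h/(h − (s−f)), so DoF = Df − Dn = 2·s·(s−f)·h / (h² − (s−f)²).
That is a quadratic in h: DoF·h² − 2·s·(s−f)·h − DoF·(s−f)² = 0 ⇒ h = (s−f)·(s + √(s² + DoF²)) / DoF = 572 × (600 + √(600² + 228²)) / 228 = 572 × (600 + 641.860) / 228 ≈ 3115.5 mm.
Then N = f²/(c·h) = 28² / (0.018 × 3115.5) = 784 / 56.080 ≈ 14.

f/14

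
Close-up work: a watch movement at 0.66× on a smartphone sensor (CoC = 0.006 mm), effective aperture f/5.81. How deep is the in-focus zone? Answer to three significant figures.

0.160 mm

At magnification m, DoF ≈ 2·N_eff·c/m² = 2 × 5.81 × 0.006 / 0.66² = 0.06972 / 0.4356 ≈ 0.16 mm.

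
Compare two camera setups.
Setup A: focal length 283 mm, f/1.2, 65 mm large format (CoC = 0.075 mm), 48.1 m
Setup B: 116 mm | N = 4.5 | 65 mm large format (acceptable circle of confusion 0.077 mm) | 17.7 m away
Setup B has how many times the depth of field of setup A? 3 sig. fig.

Setup A: H = 283²/(1.2×0.075) + 283 ≈ 890160.8 mm; DoF = Df − Dn = 50831.4 − 45647.2 ≈ 5184.2 mm.
Setup B: H = 116²/(4.5×0.077) + 116 ≈ 38950.1 mm; DoF = Df − Dn = 32346 − 12183 ≈ 20163 mm.
Ratio = 20163 / 5184.2 ≈ 3.89.

3.89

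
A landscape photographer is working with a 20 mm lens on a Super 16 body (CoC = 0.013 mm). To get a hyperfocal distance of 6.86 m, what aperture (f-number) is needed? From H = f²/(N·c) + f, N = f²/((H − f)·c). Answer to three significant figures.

Rearrange H = f²/(N·c) + f for N: N = f² / ((H − f)·c).
N = 20² / ((6860 − 20) × 0.013) = 400 / 88.92 ≈ 4.50.

f/4.50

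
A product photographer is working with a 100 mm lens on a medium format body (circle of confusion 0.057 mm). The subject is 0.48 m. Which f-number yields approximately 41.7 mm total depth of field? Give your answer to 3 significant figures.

Write h = H − f = f²/(N·c). The thin-lens limits are Dn = s·h/(h + (s−f)) and Df = s·h/(h − (s−f)), so DoF = Df − Dn = 2·s·(s−f)·h / (h² − (s−f)²).
That is a quadratic in h: DoF·h² − 2·s·(s−f)·h − DoF·(s−f)² = 0 ⇒ h = (s−f)·(s + √(s² + DoF²)) / DoF = 380 × (480 + √(480² + 41.7²)) / 41.7 = 380 × (480 + 481.808) / 41.7 ≈ 8764.7 mm.
Then N = f²/(c·h) = 100² / (0.057 × 8764.7) = 10000 / 499.59 ≈ 20.

f/20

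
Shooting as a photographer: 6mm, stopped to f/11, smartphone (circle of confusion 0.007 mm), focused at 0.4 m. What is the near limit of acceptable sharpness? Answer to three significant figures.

217 mm

Hyperfocal distance H = f²/(N·c) + f = 6²/(11 × 0.007) + 6 = 36/0.077 + 6 ≈ 473.5 mm ≈ 0.474 m.
Near limit Dn = s·(H − f)/(H + s − 2f) = 400 × (473.5 − 6) / (473.5 + 400 − 2 × 6) = 400 × 467.5 / 861.5 ≈ 217.07 mm.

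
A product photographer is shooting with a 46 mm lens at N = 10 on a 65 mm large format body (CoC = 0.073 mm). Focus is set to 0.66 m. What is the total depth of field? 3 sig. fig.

293 mm

Hyperfocal distance H = f²/(N·c) + f = 46²/(10 × 0.073) + 46 = 2116/0.73 + 46 ≈ 2944.6 mm ≈ 2.945 m.
Near limit Dn = s·(H − f)/(H + s − 2f) = 660 × (2944.6 − 46) / (2944.6 + 660 − 2 × 46) = 660 × 2898.6 / 3512.6 ≈ 544.63 mm.
Far limit Df = s·(H − f)/(H − s) = 660 × (2944.6 − 46) / (2944.6 − 660) = 660 × 2898.6 / 2284.6 ≈ 837.38 mm.
Depth of field = Df − Dn = 837.38 − 544.63 ≈ 292.75 mm.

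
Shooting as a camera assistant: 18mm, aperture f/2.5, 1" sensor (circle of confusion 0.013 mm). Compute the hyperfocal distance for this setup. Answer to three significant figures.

9.99 m

Hyperfocal distance H = f²/(N·c) + f = 18²/(2.5 × 0.013) + 18 = 324/0.0325 + 18 ≈ 9987.2 mm ≈ 9.99 m.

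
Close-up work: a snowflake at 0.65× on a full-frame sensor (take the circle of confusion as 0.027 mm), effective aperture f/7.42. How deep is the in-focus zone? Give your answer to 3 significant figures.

At magnification m, DoF ≈ 2·N_eff·c/m² = 2 × 7.42 × 0.027 / 0.65² = 0.4007 / 0.4225 ≈ 0.948 mm.

0.948 mm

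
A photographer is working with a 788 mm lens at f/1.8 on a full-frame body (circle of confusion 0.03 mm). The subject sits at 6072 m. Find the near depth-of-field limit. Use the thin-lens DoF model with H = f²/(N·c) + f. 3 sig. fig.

3970 m

Hyperfocal distance H = f²/(N·c) + f = 788²/(1.8 × 0.03) + 788 = 620944/0.054 + 788 ≈ 11499751.0 mm ≈ 11500 m.
Near limit Dn = s·(H − f)/(H + s − 2f) = 6072000 × (11499751.0 − 788) / (11499751.0 + 6072000 − 2 × 788) = 6072000 × 11498963.0 / 17570175.0 ≈ 3973876 mm ≈ 3970 m.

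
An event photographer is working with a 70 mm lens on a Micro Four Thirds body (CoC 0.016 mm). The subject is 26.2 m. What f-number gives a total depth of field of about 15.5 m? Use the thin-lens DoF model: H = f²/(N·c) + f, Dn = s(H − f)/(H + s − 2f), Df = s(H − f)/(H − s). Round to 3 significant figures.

f/3.21

Write h = H − f = f²/(N·c). The thin-lens limits are Dn = s·h/(h + (s−f)) and Df = s·h/(h − (s−f)), so DoF = Df − Dn = 2·s·(s−f)·h / (h² − (s−f)²).
That is a quadratic in h: DoF·h² − 2·s·(s−f)·h − DoF·(s−f)² = 0 ⇒ h = (s−f)·(s + √(s² + DoF²)) / DoF = 26130 × (26200 + √(26200² + 15500²)) / 15500 = 26130 × (26200 + 30441.6) / 15500 ≈ 95487 mm.
Then N = f²/(c·h) = 70² / (0.016 × 95487) = 4900 / 1527.8 ≈ 3.21.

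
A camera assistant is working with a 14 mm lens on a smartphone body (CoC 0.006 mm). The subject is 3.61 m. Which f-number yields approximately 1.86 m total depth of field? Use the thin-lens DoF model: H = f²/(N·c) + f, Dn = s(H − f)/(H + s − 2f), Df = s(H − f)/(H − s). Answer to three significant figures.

f/2.20

Write h = H − f = f²/(N·c). The thin-lens limits are Dn = s·h/(h + (s−f)) and Df = s·h/(h − (s−f)), so DoF = Df − Dn = 2·s·(s−f)·h / (h² − (s−f)²).
That is a quadratic in h: DoF·h² − 2·s·(s−f)·h − DoF·(s−f)² = 0 ⇒ h = (s−f)·(s + √(s² + DoF²)) / DoF = 3596 × (3610 + √(3610² + 1860²)) / 1860 = 3596 × (3610 + 4061.00) / 1860 ≈ 14831 mm.
Then N = f²/(c·h) = 14² / (0.006 × 14831) = 196 / 88.984 ≈ 2.20.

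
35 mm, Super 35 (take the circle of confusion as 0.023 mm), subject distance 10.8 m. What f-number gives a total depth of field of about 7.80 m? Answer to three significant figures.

Write h = H − f = f²/(N·c). The thin-lens limits are Dn = s·h/(h + (s−f)) and Df = s·h/(h − (s−f)), so DoF = Df − Dn = 2·s·(s−f)·h / (h² − (s−f)²).
That is a quadratic in h: DoF·h² − 2·s·(s−f)·h − DoF·(s−f)² = 0 ⇒ h = (s−f)·(s + √(s² + DoF²)) / DoF = 10765 × (10800 + √(10800² + 7800²)) / 7800 = 10765 × (10800 + 13322.2) / 7800 ≈ 33292 mm.
Then N = f²/(c·h) = 35² / (0.023 × 33292) = 1225 / 765.71 ≈ 1.60.

f/1.60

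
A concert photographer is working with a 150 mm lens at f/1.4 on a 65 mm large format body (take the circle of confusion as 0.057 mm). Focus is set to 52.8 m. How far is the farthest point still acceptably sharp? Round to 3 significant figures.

Hyperfocal distance H = f²/(N·c) + f = 150²/(1.4 × 0.057) + 150 = 22500/0.0798 + 150 ≈ 282104.9 mm ≈ 282.1 m.
Far limit Df = s·(H − f)/(H − s) = 52800 × (282104.9 − 150) / (282104.9 − 52800) = 52800 × 281954.9 / 229304.9 ≈ 64923 mm ≈ 64.9 m.

64.9 m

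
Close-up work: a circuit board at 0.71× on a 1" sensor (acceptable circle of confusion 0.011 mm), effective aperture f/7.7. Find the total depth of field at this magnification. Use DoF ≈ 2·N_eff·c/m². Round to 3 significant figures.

0.336 mm

At magnification m, DoF ≈ 2·N_eff·c/m² = 2 × 7.7 × 0.011 / 0.71² = 0.1694 / 0.5041 ≈ 0.336 mm.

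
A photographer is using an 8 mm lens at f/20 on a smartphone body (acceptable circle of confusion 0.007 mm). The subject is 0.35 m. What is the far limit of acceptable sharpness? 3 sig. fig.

Hyperfocal distance H = f²/(N·c) + f = 8²/(20 × 0.007) + 8 = 64/0.14 + 8 ≈ 465.1 mm ≈ 0.465 m.
Far limit Df = s·(H − f)/(H − s) = 350 × (465.1 − 8) / (465.1 − 350) = 350 × 457.1 / 115.1 ≈ 1389.6 mm ≈ 1.39 m.

1.39 m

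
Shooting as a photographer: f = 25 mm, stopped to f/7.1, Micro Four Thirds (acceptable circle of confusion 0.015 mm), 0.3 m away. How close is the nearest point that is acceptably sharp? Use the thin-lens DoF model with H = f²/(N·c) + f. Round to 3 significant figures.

287 mm

Hyperfocal distance H = f²/(N·c) + f = 25²/(7.1 × 0.015) + 25 = 625/0.1065 + 25 ≈ 5893.5 mm ≈ 5.894 m.
Near limit Dn = s·(H − f)/(H + s − 2f) = 300 × (5893.5 − 25) / (5893.5 + 300 − 2 × 25) = 300 × 5868.5 / 6143.5 ≈ 286.57 mm.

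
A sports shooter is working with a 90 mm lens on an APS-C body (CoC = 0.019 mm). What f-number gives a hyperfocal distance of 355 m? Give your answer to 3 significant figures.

Rearrange H = f²/(N·c) + f for N: N = f² / ((H − f)·c).
N = 90² / ((355000 − 90) × 0.019) = 8100 / 6743 ≈ 1.20.

f/1.20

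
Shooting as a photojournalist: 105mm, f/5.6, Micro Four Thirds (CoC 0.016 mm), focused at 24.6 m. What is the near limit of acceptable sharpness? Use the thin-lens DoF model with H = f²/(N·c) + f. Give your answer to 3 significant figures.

Hyperfocal distance H = f²/(N·c) + f = 105²/(5.6 × 0.016) + 105 = 11025/0.0896 + 105 ≈ 123151.9 mm ≈ 123.2 m.
Near limit Dn = s·(H − f)/(H + s − 2f) = 24600 × (123151.9 − 105) / (123151.9 + 24600 − 2 × 105) = 24600 × 123046.9 / 147541.9 ≈ 20516 mm ≈ 20.5 m.

20.5 m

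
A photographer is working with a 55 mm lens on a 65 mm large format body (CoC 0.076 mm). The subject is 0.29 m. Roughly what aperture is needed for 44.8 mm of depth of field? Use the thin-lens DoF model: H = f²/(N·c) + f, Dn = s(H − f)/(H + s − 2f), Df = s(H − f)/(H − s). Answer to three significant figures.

f/13

Write h = H − f = f²/(N·c). The thin-lens limits are Dn = s·h/(h + (s−f)) and Df = s·h/(h − (s−f)), so DoF = Df − Dn = 2·s·(s−f)·h / (h² − (s−f)²).
That is a quadratic in h: DoF·h² − 2·s·(s−f)·h − DoF·(s−f)² = 0 ⇒ h = (s−f)·(s + √(s² + DoF²)) / DoF = 235 × (290 + √(290² + 44.8²)) / 44.8 = 235 × (290 + 293.440) / 44.8 ≈ 3060.5 mm.
Then N = f²/(c·h) = 55² / (0.076 × 3060.5) = 3025 / 232.59 ≈ 13.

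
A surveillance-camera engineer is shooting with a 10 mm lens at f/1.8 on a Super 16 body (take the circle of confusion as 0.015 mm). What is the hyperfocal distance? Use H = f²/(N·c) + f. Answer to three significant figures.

Hyperfocal distance H = f²/(N·c) + f = 10²/(1.8 × 0.015) + 10 = 100/0.027 + 10 ≈ 3713.7 mm ≈ 3.71 m.

3.71 m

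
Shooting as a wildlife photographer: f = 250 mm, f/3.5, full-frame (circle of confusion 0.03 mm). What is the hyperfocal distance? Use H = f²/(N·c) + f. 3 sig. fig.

Hyperfocal distance H = f²/(N·c) + f = 250²/(3.5 × 0.03) + 250 = 62500/0.105 + 250 ≈ 595488.1 mm ≈ 595 m.

595 m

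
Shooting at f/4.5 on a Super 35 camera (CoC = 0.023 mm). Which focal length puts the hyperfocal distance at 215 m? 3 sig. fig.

From H = f²/(N·c) + f, with f ≪ H: f ≈ √(H·N·c) = √(215000 × 4.5 × 0.023) = √22252 ≈ 149.2 mm.
The +f correction barely moves this — solving exactly, f² + N·c·f − N·c·H = 0 ⇒ f = (−N·c + √((N·c)² + 4·N·c·H))/2 = (−0.1035 + √89010)/2 ≈ 149.12 mm, so f ≈ 149 mm.

149 mm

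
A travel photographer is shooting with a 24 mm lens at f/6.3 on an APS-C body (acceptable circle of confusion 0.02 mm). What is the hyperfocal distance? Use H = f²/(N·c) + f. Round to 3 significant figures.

Hyperfocal distance H = f²/(N·c) + f = 24²/(6.3 × 0.02) + 24 = 576/0.126 + 24 ≈ 4595.4 mm ≈ 4.60 m.

4.60 m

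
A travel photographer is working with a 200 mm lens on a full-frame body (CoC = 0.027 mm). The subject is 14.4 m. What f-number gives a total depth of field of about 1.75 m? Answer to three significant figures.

Write h = H − f = f²/(N·c). The thin-lens limits are Dn = s·h/(h + (s−f)) and Df = s·h/(h − (s−f)), so DoF = Df − Dn = 2·s·(s−f)·h / (h² − (s−f)²).
That is a quadratic in h: DoF·h² − 2·s·(s−f)·h − DoF·(s−f)² = 0 ⇒ h = (s−f)·(s + √(s² + DoF²)) / DoF = 14200 × (14400 + √(14400² + 1750²)) / 1750 = 14200 × (14400 + 14505.9) / 1750 ≈ 234551 mm.
Then N = f²/(c·h) = 200² / (0.027 × 234551) = 40000 / 6332.9 ≈ 6.32.

f/6.32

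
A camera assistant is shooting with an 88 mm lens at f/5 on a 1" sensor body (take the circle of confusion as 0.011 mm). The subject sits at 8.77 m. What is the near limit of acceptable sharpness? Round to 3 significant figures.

Hyperfocal distance H = f²/(N·c) + f = 88²/(5 × 0.011) + 88 = 7744/0.055 + 88 ≈ 140888.0 mm ≈ 140.9 m.
Near limit Dn = s·(H − f)/(H + s − 2f) = 8770 × (140888.0 − 88) / (140888.0 + 8770 − 2 × 88) = 8770 × 140800.0 / 149482.0 ≈ 8260.6 mm ≈ 8.26 m.

8.26 m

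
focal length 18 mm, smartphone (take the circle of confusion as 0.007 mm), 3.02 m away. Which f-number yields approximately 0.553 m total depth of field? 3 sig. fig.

Write h = H − f = f²/(N·c). The thin-lens limits are Dn = s·h/(h + (s−f)) and Df = s·h/(h − (s−f)), so DoF = Df − Dn = 2·s·(s−f)·h / (h² − (s−f)²).
That is a quadratic in h: DoF·h² − 2·s·(s−f)·h − DoF·(s−f)² = 0 ⇒ h = (s−f)·(s + √(s² + DoF²)) / DoF = 3002 × (3020 + √(3020² + 553²)) / 553 = 3002 × (3020 + 3070.21) / 553 ≈ 33061 mm.
Then N = f²/(c·h) = 18² / (0.007 × 33061) = 324 / 231.43 ≈ 1.40.

f/1.40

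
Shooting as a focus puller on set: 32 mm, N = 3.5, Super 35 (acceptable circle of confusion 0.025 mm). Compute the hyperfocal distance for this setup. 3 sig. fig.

Hyperfocal distance H = f²/(N·c) + f = 32²/(3.5 × 0.025) + 32 = 1024/0.0875 + 32 ≈ 11734.9 mm ≈ 11.7 m.

11.7 m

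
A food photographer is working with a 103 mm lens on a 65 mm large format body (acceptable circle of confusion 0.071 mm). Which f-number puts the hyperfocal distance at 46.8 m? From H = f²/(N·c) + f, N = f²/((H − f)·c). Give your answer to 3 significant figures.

f/3.20

Rearrange H = f²/(N·c) + f for N: N = f² / ((H − f)·c).
N = 103² / ((46800 − 103) × 0.071) = 10609 / 3315 ≈ 3.20.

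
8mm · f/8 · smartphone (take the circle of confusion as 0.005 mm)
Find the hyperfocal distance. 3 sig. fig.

Hyperfocal distance H = f²/(N·c) + f = 8²/(8 × 0.005) + 8 = 64/0.04 + 8 ≈ 1608.0 mm ≈ 1.61 m.

1.61 m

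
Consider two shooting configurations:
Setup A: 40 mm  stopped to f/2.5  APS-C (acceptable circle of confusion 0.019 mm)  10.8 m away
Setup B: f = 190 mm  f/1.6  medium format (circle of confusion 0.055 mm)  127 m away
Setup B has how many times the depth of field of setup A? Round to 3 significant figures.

Setup A: H = 40²/(2.5×0.019) + 40 ≈ 33724.2 mm; DoF = Df − Dn = 15869.2 − 8185.3 ≈ 7683.9 mm.
Setup B: H = 190²/(1.6×0.055) + 190 ≈ 410417.3 mm; DoF = Df − Dn = 183824 − 97012 ≈ 86812 mm.
Ratio = 86812 / 7683.9 ≈ 11.3.

11.3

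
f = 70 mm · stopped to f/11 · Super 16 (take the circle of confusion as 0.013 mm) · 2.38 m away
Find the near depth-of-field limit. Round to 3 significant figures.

Hyperfocal distance H = f²/(N·c) + f = 70²/(11 × 0.013) + 70 = 4900/0.143 + 70 ≈ 34335.7 mm ≈ 34.34 m.
Near limit Dn = s·(H − f)/(H + s − 2f) = 2380 × (34335.7 − 70) / (34335.7 + 2380 − 2 × 70) = 2380 × 34265.7 / 36575.7 ≈ 2229.7 mm ≈ 2.23 m.

2.23 m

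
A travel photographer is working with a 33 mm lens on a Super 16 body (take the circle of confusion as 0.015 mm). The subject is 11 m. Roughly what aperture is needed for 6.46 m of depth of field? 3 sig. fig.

f/1.80

Write h = H − f = f²/(N·c). The thin-lens limits are Dn = s·h/(h + (s−f)) and Df = s·h/(h − (s−f)), so DoF = Df − Dn = 2·s·(s−f)·h / (h² − (s−f)²).
That is a quadratic in h: DoF·h² − 2·s·(s−f)·h − DoF·(s−f)² = 0 ⇒ h = (s−f)·(s + √(s² + DoF²)) / DoF = 10967 × (11000 + √(11000² + 6460²)) / 6460 = 10967 × (11000 + 12756.6) / 6460 ≈ 40331 mm.
Then N = f²/(c·h) = 33² / (0.015 × 40331) = 1089 / 604.97 ≈ 1.80.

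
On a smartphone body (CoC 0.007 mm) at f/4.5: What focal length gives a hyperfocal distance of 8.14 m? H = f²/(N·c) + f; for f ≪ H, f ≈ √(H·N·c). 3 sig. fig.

From H = f²/(N·c) + f, with f ≪ H: f ≈ √(H·N·c) = √(8140 × 4.5 × 0.007) = √256.41 ≈ 16.01 mm.
The +f correction barely moves this — solving exactly, f² + N·c·f − N·c·H = 0 ⇒ f = (−N·c + √((N·c)² + 4·N·c·H))/2 = (−0.0315 + √1025.6)/2 ≈ 15.997 mm, so f ≈ 16.0 mm.

16.0 mm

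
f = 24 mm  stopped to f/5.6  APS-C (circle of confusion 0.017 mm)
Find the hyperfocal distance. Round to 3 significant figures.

Hyperfocal distance H = f²/(N·c) + f = 24²/(5.6 × 0.017) + 24 = 576/0.0952 + 24 ≈ 6074.4 mm ≈ 6.07 m.

6.07 m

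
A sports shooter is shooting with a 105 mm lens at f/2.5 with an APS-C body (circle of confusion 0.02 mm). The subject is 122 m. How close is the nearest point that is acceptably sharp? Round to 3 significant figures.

Hyperfocal distance H = f²/(N·c) + f = 105²/(2.5 × 0.02) + 105 = 11025/0.05 + 105 ≈ 220605.0 mm ≈ 220.6 m.
Near limit Dn = s·(H − f)/(H + s − 2f) = 122000 × (220605.0 − 105) / (220605.0 + 122000 − 2 × 105) = 122000 × 220500.0 / 342395.0 ≈ 78567 mm ≈ 78.6 m.

78.6 m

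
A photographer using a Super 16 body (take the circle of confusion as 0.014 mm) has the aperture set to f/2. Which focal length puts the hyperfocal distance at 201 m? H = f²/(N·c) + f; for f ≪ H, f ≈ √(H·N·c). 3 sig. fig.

From H = f²/(N·c) + f, with f ≪ H: f ≈ √(H·N·c) = √(201000 × 2 × 0.014) = √5628.0 ≈ 75.02 mm.
The +f correction barely moves this — solving exactly, f² + N·c·f − N·c·H = 0 ⇒ f = (−N·c + √((N·c)² + 4·N·c·H))/2 = (−0.028 + √22512)/2 ≈ 75.006 mm, so f ≈ 75.0 mm.

75.0 mm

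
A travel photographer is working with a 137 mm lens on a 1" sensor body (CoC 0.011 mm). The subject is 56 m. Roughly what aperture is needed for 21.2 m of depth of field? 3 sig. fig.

Write h = H − f = f²/(N·c). The thin-lens limits are Dn = s·h/(h + (s−f)) and Df = s·h/(h − (s−f)), so DoF = Df − Dn = 2·s·(s−f)·h / (h² − (s−f)²).
That is a quadratic in h: DoF·h² − 2·s·(s−f)·h − DoF·(s−f)² = 0 ⇒ h = (s−f)·(s + √(s² + DoF²)) / DoF = 55863 × (56000 + √(56000² + 21200²)) / 21200 = 55863 × (56000 + 59878.5) / 21200 ≈ 305345 mm.
Then N = f²/(c·h) = 137² / (0.011 × 305345) = 18769 / 3358.8 ≈ 5.59.

f/5.59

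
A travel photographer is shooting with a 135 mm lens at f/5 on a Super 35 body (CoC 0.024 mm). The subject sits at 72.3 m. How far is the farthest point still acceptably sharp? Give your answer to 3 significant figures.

138 m

Hyperfocal distance H = f²/(N·c) + f = 135²/(5 × 0.024) + 135 = 18225/0.12 + 135 ≈ 152010.0 mm ≈ 152.0 m.
Far limit Df = s·(H − f)/(H − s) = 72300 × (152010.0 − 135) / (152010.0 − 72300) = 72300 × 151875.0 / 79710.0 ≈ 137756 mm ≈ 138 m.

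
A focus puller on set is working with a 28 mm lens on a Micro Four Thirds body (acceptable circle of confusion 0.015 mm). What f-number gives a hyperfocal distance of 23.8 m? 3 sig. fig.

Rearrange H = f²/(N·c) + f for N: N = f² / ((H − f)·c).
N = 28² / ((23800 − 28) × 0.015) = 784 / 356.6 ≈ 2.20.

f/2.20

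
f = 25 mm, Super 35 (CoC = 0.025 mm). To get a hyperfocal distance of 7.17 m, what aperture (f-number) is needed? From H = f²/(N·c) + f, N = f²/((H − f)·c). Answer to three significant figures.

Rearrange H = f²/(N·c) + f for N: N = f² / ((H − f)·c).
N = 25² / ((7170 − 25) × 0.025) = 625 / 178.6 ≈ 3.50.

f/3.50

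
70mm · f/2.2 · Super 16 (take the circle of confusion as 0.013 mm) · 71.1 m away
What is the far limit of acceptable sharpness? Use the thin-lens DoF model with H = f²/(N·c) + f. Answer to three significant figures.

Hyperfocal distance H = f²/(N·c) + f = 70²/(2.2 × 0.013) + 70 = 4900/0.0286 + 70 ≈ 171398.7 mm ≈ 171.4 m.
Far limit Df = s·(H − f)/(H − s) = 71100 × (171398.7 − 70) / (171398.7 − 71100) = 71100 × 171328.7 / 100298.7 ≈ 121452 mm ≈ 121 m.

121 m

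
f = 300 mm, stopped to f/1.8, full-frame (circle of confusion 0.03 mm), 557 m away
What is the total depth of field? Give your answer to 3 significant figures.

419 m

Hyperfocal distance H = f²/(N·c) + f = 300²/(1.8 × 0.03) + 300 = 90000/0.054 + 300 ≈ 1666966.7 mm ≈ 1667 m.
Near limit Dn = s·(H − f)/(H + s − 2f) = 557000 × (1666966.7 − 300) / (1666966.7 + 557000 − 2 × 300) = 557000 × 1666666.7 / 2223366.7 ≈ 417535 mm.
Far limit Df = s·(H − f)/(H − s) = 557000 × (1666966.7 − 300) / (1666966.7 − 557000) = 557000 × 1666666.7 / 1109966.7 ≈ 836361 mm.
Depth of field = Df − Dn = 836361 − 417535 ≈ 418826 mm ≈ 419 m.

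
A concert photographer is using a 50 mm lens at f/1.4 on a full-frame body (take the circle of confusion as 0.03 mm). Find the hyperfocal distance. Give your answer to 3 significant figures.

59.6 m

Hyperfocal distance H = f²/(N·c) + f = 50²/(1.4 × 0.03) + 50 = 2500/0.042 + 50 ≈ 59573.8 mm ≈ 59.6 m.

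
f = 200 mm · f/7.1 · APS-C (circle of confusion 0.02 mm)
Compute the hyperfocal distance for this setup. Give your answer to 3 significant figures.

Hyperfocal distance H = f²/(N·c) + f = 200²/(7.1 × 0.02) + 200 = 40000/0.142 + 200 ≈ 281890.1 mm ≈ 282 m.

282 m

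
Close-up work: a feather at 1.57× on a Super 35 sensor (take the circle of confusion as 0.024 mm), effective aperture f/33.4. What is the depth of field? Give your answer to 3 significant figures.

0.650 mm

At magnification m, DoF ≈ 2·N_eff·c/m² = 2 × 33.4 × 0.024 / 1.57² = 1.603 / 2.465 ≈ 0.65 mm.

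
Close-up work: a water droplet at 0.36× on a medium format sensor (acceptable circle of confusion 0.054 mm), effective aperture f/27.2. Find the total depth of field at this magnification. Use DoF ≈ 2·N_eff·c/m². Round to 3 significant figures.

At magnification m, DoF ≈ 2·N_eff·c/m² = 2 × 27.2 × 0.054 / 0.36² = 2.938 / 0.1296 ≈ 22.7 mm.

22.7 mm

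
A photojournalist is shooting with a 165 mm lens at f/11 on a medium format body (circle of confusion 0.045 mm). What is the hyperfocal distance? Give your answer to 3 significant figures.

Hyperfocal distance H = f²/(N·c) + f = 165²/(11 × 0.045) + 165 = 27225/0.495 + 165 ≈ 55165.0 mm ≈ 55.2 m.

55.2 m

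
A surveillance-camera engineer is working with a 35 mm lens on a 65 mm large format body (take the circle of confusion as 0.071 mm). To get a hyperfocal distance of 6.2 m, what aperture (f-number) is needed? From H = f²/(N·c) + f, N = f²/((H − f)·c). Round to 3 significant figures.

Rearrange H = f²/(N·c) + f for N: N = f² / ((H − f)·c).
N = 35² / ((6200 − 35) × 0.071) = 1225 / 437.7 ≈ 2.80.

f/2.80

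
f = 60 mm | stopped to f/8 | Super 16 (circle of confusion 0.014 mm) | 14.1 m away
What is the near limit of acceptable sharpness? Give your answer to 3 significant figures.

9.81 m

Hyperfocal distance H = f²/(N·c) + f = 60²/(8 × 0.014) + 60 = 3600/0.112 + 60 ≈ 32202.9 mm ≈ 32.20 m.
Near limit Dn = s·(H − f)/(H + s − 2f) = 14100 × (32202.9 − 60) / (32202.9 + 14100 − 2 × 60) = 14100 × 32142.9 / 46182.9 ≈ 9813.5 mm ≈ 9.81 m.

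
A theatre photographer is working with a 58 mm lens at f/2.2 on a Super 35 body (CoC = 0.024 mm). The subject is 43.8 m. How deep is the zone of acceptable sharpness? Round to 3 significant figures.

Hyperfocal distance H = f²/(N·c) + f = 58²/(2.2 × 0.024) + 58 = 3364/0.0528 + 58 ≈ 63770.1 mm ≈ 63.77 m.
Near limit Dn = s·(H − f)/(H + s − 2f) = 43800 × (63770.1 − 58) / (63770.1 + 43800 − 2 × 58) = 43800 × 63712.1 / 107454.1 ≈ 25970 mm.
Far limit Df = s·(H − f)/(H − s) = 43800 × (63770.1 − 58) / (63770.1 − 43800) = 43800 × 63712.1 / 19970.1 ≈ 139738 mm.
Depth of field = Df − Dn = 139738 − 25970 ≈ 113768 mm ≈ 114 m.

114 m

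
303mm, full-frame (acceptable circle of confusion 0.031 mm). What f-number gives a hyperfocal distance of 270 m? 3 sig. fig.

f/11

Rearrange H = f²/(N·c) + f for N: N = f² / ((H − f)·c).
N = 303² / ((270000 − 303) × 0.031) = 91809 / 8361 ≈ 11.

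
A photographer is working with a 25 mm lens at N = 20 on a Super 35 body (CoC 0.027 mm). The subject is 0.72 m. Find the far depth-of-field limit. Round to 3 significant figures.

1.80 m

Hyperfocal distance H = f²/(N·c) + f = 25²/(20 × 0.027) + 25 = 625/0.54 + 25 ≈ 1182.4 mm ≈ 1.182 m.
Far limit Df = s·(H − f)/(H − s) = 720 × (1182.4 − 25) / (1182.4 − 720) = 720 × 1157.4 / 462.4 ≈ 1802.2 mm ≈ 1.80 m.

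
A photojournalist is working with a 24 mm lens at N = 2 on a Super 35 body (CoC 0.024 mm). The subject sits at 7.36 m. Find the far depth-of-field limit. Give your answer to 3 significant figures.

Hyperfocal distance H = f²/(N·c) + f = 24²/(2 × 0.024) + 24 = 576/0.048 + 24 ≈ 12024.0 mm ≈ 12.02 m.
Far limit Df = s·(H − f)/(H − s) = 7360 × (12024.0 − 24) / (12024.0 − 7360) = 7360 × 12000.0 / 4664.0 ≈ 18937 mm ≈ 18.9 m.

18.9 m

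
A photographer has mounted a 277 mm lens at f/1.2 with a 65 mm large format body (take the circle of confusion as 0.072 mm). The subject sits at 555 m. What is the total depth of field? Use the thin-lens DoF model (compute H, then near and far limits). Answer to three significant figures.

1140 m

Hyperfocal distance H = f²/(N·c) + f = 277²/(1.2 × 0.072) + 277 = 76729/0.0864 + 277 ≈ 888344.1 mm ≈ 888.3 m.
Near limit Dn = s·(H − f)/(H + s − 2f) = 555000 × (888344.1 − 277) / (888344.1 + 555000 − 2 × 277) = 555000 × 888067.1 / 1442790.1 ≈ 341614 mm.
Far limit Df = s·(H − f)/(H − s) = 555000 × (888344.1 − 277) / (888344.1 − 555000) = 555000 × 888067.1 / 333344.1 ≈ 1478584 mm.
Depth of field = Df − Dn = 1478584 − 341614 ≈ 1136970 mm ≈ 1140 m.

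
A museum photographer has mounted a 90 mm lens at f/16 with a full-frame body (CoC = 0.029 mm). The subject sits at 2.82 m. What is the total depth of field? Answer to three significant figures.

0.904 m

Hyperfocal distance H = f²/(N·c) + f = 90²/(16 × 0.029) + 90 = 8100/0.464 + 90 ≈ 17546.9 mm ≈ 17.55 m.
Near limit Dn = s·(H − f)/(H + s − 2f) = 2820 × (17546.9 − 90) / (17546.9 + 2820 − 2 × 90) = 2820 × 17456.9 / 20186.9 ≈ 2438.63 mm.
Far limit Df = s·(H − f)/(H − s) = 2820 × (17546.9 − 90) / (17546.9 − 2820) = 2820 × 17456.9 / 14726.9 ≈ 3342.76 mm.
Depth of field = Df − Dn = 3342.76 − 2438.63 ≈ 904.13 mm ≈ 0.904 m.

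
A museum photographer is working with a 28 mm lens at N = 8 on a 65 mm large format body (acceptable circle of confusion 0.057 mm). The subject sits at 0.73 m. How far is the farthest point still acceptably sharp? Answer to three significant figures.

Hyperfocal distance H = f²/(N·c) + f = 28²/(8 × 0.057) + 28 = 784/0.456 + 28 ≈ 1747.3 mm ≈ 1.747 m.
Far limit Df = s·(H − f)/(H − s) = 730 × (1747.3 − 28) / (1747.3 − 730) = 730 × 1719.3 / 1017.3 ≈ 1233.7 mm ≈ 1.23 m.

1.23 m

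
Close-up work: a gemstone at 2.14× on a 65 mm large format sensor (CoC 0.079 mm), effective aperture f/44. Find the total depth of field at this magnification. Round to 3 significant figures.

At magnification m, DoF ≈ 2·N_eff·c/m² = 2 × 44 × 0.079 / 2.14² = 6.952 / 4.58 ≈ 1.52 mm.

1.52 mm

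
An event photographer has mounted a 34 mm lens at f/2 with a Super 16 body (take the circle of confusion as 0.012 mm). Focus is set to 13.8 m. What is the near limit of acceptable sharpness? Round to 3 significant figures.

10.7 m

Hyperfocal distance H = f²/(N·c) + f = 34²/(2 × 0.012) + 34 = 1156/0.024 + 34 ≈ 48200.7 mm ≈ 48.20 m.
Near limit Dn = s·(H − f)/(H + s − 2f) = 13800 × (48200.7 − 34) / (48200.7 + 13800 − 2 × 34) = 13800 × 48166.7 / 61932.7 ≈ 10733 mm ≈ 10.7 m.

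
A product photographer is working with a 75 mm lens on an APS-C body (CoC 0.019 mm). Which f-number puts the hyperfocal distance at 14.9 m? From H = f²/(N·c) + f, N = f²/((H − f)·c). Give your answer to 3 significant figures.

Rearrange H = f²/(N·c) + f for N: N = f² / ((H − f)·c).
N = 75² / ((14900 − 75) × 0.019) = 5625 / 281.7 ≈ 20.

f/20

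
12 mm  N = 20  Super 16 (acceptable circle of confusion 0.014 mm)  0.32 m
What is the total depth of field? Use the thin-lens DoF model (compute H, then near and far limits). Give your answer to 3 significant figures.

Hyperfocal distance H = f²/(N·c) + f = 12²/(20 × 0.014) + 12 = 144/0.28 + 12 ≈ 526.3 mm ≈ 0.526 m.
Near limit Dn = s·(H − f)/(H + s − 2f) = 320 × (526.3 − 12) / (526.3 + 320 − 2 × 12) = 320 × 514.3 / 822.3 ≈ 200.14 mm.
Far limit Df = s·(H − f)/(H − s) = 320 × (526.3 − 12) / (526.3 − 320) = 320 × 514.3 / 206.3 ≈ 797.78 mm.
Depth of field = Df − Dn = 797.78 − 200.14 ≈ 597.64 mm ≈ 0.598 m.

0.598 m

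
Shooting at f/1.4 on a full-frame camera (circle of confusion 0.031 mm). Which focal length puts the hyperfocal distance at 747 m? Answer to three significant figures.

180 mm

From H = f²/(N·c) + f, with f ≪ H: f ≈ √(H·N·c) = √(747000 × 1.4 × 0.031) = √32420 ≈ 180.1 mm.
The +f correction barely moves this — solving exactly, f² + N·c·f − N·c·H = 0 ⇒ f = (−N·c + √((N·c)² + 4·N·c·H))/2 = (−0.0434 + √129679)/2 ≈ 180.03 mm, so f ≈ 180 mm.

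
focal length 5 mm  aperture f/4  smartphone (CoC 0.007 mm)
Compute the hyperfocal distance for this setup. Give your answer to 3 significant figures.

Hyperfocal distance H = f²/(N·c) + f = 5²/(4 × 0.007) + 5 = 25/0.028 + 5 ≈ 897.9 mm ≈ 0.898 m.

0.898 m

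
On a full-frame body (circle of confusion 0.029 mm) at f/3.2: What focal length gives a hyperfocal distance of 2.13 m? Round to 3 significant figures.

14.0 mm

From H = f²/(N·c) + f, with f ≪ H: f ≈ √(H·N·c) = √(2130 × 3.2 × 0.029) = √197.66 ≈ 14.06 mm.
Exact: f² + N·c·f − N·c·H = 0 ⇒ f = (−N·c + √((N·c)² + 4·N·c·H))/2 = (−0.0928 + √790.66)/2 ≈ 14.013 mm ≈ 14.0 mm.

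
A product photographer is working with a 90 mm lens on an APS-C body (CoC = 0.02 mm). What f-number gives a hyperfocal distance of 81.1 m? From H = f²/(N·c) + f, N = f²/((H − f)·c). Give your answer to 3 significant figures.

f/5

Rearrange H = f²/(N·c) + f for N: N = f² / ((H − f)·c).
N = 90² / ((81100 − 90) × 0.02) = 8100 / 1620 ≈ 5.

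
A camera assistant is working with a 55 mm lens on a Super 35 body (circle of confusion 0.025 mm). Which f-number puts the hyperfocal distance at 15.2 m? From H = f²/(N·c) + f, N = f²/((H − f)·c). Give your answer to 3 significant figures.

Rearrange H = f²/(N·c) + f for N: N = f² / ((H − f)·c).
N = 55² / ((15200 − 55) × 0.025) = 3025 / 378.6 ≈ 7.99.

f/7.99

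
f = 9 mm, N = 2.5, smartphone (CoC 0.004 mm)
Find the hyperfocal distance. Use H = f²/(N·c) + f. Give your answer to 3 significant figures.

Hyperfocal distance H = f²/(N·c) + f = 9²/(2.5 × 0.004) + 9 = 81/0.01 + 9 ≈ 8109.0 mm ≈ 8.11 m.

8.11 m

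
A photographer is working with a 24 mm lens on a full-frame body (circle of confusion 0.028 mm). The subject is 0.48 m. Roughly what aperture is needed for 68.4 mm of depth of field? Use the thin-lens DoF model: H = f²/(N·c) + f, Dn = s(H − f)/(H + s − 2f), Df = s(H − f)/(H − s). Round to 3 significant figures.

Write h = H − f = f²/(N·c). The thin-lens limits are Dn = s·h/(h + (s−f)) and Df = s·h/(h − (s−f)), so DoF = Df − Dn = 2·s·(s−f)·h / (h² − (s−f)²).
That is a quadratic in h: DoF·h² − 2·s·(s−f)·h − DoF·(s−f)² = 0 ⇒ h = (s−f)·(s + √(s² + DoF²)) / DoF = 456 × (480 + √(480² + 68.4²)) / 68.4 = 456 × (480 + 484.849) / 68.4 ≈ 6432.3 mm.
Then N = f²/(c·h) = 24² / (0.028 × 6432.3) = 576 / 180.11 ≈ 3.20.

f/3.20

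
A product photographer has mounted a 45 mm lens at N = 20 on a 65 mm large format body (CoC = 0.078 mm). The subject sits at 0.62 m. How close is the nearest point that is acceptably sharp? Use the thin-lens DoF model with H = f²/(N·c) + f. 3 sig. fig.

430 mm

Hyperfocal distance H = f²/(N·c) + f = 45²/(20 × 0.078) + 45 = 2025/1.56 + 45 ≈ 1343.1 mm ≈ 1.343 m.
Near limit Dn = s·(H − f)/(H + s − 2f) = 620 × (1343.1 − 45) / (1343.1 + 620 − 2 × 45) = 620 × 1298.1 / 1873.1 ≈ 429.67 mm.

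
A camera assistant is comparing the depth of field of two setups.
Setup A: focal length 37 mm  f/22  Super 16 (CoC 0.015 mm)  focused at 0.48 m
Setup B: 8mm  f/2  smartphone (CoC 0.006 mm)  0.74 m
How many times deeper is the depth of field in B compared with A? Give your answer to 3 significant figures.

Setup A: H = 37²/(22×0.015) + 37 ≈ 4185.5 mm; DoF = Df − Dn = 537.39 − 433.69 ≈ 103.70 mm.
Setup B: H = 8²/(2×0.006) + 8 ≈ 5341.3 mm; DoF = Df − Dn = 857.72 − 650.69 ≈ 207.03 mm.
Ratio = 207.03 / 103.70 ≈ 2.00.

2.00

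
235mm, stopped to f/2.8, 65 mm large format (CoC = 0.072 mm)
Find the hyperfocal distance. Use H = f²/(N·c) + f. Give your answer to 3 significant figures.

274 m

Hyperfocal distance H = f²/(N·c) + f = 235²/(2.8 × 0.072) + 235 = 55225/0.2016 + 235 ≈ 274168.5 mm ≈ 274 m.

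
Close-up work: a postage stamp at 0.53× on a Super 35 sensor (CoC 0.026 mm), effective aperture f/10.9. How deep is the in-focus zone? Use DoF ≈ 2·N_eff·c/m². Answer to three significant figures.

2.02 mm

At magnification m, DoF ≈ 2·N_eff·c/m² = 2 × 10.9 × 0.026 / 0.53² = 0.5668 / 0.2809 ≈ 2.02 mm.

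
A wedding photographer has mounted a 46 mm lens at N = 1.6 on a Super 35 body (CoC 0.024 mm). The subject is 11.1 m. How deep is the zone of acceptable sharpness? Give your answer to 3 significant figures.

4.64 m

Hyperfocal distance H = f²/(N·c) + f = 46²/(1.6 × 0.024) + 46 = 2116/0.0384 + 46 ≈ 55150.2 mm ≈ 55.15 m.
Near limit Dn = s·(H − f)/(H + s − 2f) = 11100 × (55150.2 − 46) / (55150.2 + 11100 − 2 × 46) = 11100 × 55104.2 / 66158.2 ≈ 9245.4 mm.
Far limit Df = s·(H − f)/(H − s) = 11100 × (55150.2 − 46) / (55150.2 − 11100) = 11100 × 55104.2 / 44050.2 ≈ 13885.4 mm.
Depth of field = Df − Dn = 13885.4 − 9245.4 ≈ 4640.0 mm ≈ 4.64 m.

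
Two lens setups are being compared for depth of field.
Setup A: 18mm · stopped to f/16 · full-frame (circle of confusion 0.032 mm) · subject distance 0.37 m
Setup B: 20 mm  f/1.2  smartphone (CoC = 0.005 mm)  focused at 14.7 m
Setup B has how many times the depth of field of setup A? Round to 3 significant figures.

11.4

Setup A: H = 18²/(16×0.032) + 18 ≈ 650.8 mm; DoF = Df − Dn = 833.80 − 237.75 ≈ 596.05 mm.
Setup B: H = 20²/(1.2×0.005) + 20 ≈ 66686.7 mm; DoF = Df − Dn = 18851.0 − 12047.2 ≈ 6803.8 mm.
Ratio = 6803.8 / 596.05 ≈ 11.4.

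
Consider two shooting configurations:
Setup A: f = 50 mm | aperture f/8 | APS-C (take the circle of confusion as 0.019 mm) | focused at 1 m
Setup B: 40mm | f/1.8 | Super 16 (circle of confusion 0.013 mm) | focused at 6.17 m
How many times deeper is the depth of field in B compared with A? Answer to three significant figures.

9.62

Setup A: H = 50²/(8×0.019) + 50 ≈ 16497.4 mm; DoF = Df − Dn = 1061.30 − 945.39 ≈ 115.91 mm.
Setup B: H = 40²/(1.8×0.013) + 40 ≈ 68416.1 mm; DoF = Df − Dn = 6777.6 − 5662.4 ≈ 1115.2 mm.
Ratio = 1115.2 / 115.91 ≈ 9.62.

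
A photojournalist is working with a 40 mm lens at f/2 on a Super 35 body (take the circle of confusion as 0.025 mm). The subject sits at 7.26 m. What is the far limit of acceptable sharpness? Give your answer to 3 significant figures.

Hyperfocal distance H = f²/(N·c) + f = 40²/(2 × 0.025) + 40 = 1600/0.05 + 40 ≈ 32040.0 mm ≈ 32.04 m.
Far limit Df = s·(H − f)/(H − s) = 7260 × (32040.0 − 40) / (32040.0 − 7260) = 7260 × 32000.0 / 24780.0 ≈ 9375.3 mm ≈ 9.38 m.

9.38 m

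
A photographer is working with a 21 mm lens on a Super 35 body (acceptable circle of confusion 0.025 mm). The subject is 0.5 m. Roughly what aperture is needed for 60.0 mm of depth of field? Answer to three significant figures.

Write h = H − f = f²/(N·c). The thin-lens limits are Dn = s·h/(h + (s−f)) and Df = s·h/(h − (s−f)), so DoF = Df − Dn = 2·s·(s−f)·h / (h² − (s−f)²).
That is a quadratic in h: DoF·h² − 2·s·(s−f)·h − DoF·(s−f)² = 0 ⇒ h = (s−f)·(s + √(s² + DoF²)) / DoF = 479 × (500 + √(500² + 60²)) / 60 = 479 × (500 + 503.587) / 60 ≈ 8012.0 mm.
Then N = f²/(c·h) = 21² / (0.025 × 8012.0) = 441 / 200.30 ≈ 2.20.

f/2.20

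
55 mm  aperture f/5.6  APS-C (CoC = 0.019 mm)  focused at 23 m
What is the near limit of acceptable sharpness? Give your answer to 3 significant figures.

12.7 m

Hyperfocal distance H = f²/(N·c) + f = 55²/(5.6 × 0.019) + 55 = 3025/0.1064 + 55 ≈ 28485.5 mm ≈ 28.49 m.
Near limit Dn = s·(H − f)/(H + s − 2f) = 23000 × (28485.5 − 55) / (28485.5 + 23000 − 2 × 55) = 23000 × 28430.5 / 51375.5 ≈ 12728 mm ≈ 12.7 m.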